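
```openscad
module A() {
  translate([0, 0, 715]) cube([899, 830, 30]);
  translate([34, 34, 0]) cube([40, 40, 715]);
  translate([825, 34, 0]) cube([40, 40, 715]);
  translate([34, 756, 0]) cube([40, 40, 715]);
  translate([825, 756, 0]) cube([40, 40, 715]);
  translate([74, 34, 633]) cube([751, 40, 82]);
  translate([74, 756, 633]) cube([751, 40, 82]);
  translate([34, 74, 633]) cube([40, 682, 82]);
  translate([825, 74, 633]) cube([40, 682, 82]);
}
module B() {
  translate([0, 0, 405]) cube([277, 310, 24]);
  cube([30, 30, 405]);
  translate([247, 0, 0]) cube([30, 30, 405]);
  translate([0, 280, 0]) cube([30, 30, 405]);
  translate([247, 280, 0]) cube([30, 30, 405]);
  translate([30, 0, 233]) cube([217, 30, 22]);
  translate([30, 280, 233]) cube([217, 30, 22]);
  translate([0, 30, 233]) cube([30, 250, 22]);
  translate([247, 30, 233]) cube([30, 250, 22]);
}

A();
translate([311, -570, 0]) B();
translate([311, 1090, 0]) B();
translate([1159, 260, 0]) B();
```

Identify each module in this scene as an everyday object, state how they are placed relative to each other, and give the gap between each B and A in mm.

Each stool's nearest face is 260 mm from the table's bounding box.

A is a table. B is a stool. Three stools sit around the table at the −y, +y, +x sides. The gap between each stool and the table is 260 mm.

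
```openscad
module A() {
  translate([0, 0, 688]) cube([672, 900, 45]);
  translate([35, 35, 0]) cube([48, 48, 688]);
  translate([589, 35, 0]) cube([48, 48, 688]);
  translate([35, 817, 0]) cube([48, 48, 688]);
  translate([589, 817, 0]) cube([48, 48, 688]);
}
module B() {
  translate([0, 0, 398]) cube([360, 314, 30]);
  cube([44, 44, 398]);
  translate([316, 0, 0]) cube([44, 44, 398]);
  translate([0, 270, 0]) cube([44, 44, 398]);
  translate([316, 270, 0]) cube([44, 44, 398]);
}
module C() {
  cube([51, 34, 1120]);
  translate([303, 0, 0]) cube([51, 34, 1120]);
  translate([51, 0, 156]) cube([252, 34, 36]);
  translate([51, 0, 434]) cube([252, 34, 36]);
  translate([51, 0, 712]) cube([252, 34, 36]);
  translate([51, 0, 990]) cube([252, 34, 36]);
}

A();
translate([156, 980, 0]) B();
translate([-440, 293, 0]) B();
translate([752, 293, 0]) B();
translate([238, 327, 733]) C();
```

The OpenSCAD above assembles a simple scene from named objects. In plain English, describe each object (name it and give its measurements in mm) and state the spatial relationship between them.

A is a table with a 672×900 mm rectangular top, 45 mm thick, top surface at z = 733 mm, supported by four 48×48 mm square legs, each inset 35 mm from the nearest pair of top edges, running from the floor.

B is a simple wooden stool: a rectangular seat 360 mm (x) by 314 mm (y), 30 mm thick, top face at z = 428 mm, on four square legs, each 44×44 mm in cross-section. The legs rest on z = 0, each flush with a corner of the seat.

C is a straight ladder. Two 51×34 mm vertical rails, 1120 mm tall, stand 354 mm apart (outside-to-outside) with their front faces coplanar on the −y side. 4 rungs, each 34 mm deep and 36 mm tall, span between the inner faces of the rails, front faces flush with the rails. The lowest rung's underside is at z = 156 mm and rungs are spaced 278 mm apart (underside to underside).

Three stools sit around the table at the +y, −x, +x sides. The ladder is on top of the table.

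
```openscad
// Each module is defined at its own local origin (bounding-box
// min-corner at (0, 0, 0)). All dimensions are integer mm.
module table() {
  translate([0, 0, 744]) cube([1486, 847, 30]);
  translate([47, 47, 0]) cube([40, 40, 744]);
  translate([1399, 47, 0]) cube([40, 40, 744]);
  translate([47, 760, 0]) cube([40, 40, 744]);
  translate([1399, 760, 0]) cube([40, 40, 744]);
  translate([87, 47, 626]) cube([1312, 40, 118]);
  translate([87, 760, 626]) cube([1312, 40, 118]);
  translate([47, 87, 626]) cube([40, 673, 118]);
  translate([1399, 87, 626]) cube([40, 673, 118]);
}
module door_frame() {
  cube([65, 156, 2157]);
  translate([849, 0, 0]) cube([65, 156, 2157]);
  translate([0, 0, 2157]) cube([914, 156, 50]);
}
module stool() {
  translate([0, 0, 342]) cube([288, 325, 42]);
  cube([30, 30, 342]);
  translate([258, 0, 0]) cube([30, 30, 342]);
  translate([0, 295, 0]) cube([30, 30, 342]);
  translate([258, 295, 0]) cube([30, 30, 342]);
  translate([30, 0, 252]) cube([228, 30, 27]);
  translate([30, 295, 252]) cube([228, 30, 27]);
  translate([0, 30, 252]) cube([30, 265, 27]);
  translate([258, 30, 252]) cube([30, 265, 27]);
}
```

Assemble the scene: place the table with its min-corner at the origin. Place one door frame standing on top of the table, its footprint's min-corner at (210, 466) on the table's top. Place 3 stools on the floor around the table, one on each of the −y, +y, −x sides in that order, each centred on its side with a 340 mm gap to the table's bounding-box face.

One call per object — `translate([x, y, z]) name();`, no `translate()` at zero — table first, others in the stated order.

table();
translate([210, 466, 774]) door_frame();
translate([599, -665, 0]) stool();
translate([599, 1187, 0]) stool();
translate([-628, 261, 0]) stool();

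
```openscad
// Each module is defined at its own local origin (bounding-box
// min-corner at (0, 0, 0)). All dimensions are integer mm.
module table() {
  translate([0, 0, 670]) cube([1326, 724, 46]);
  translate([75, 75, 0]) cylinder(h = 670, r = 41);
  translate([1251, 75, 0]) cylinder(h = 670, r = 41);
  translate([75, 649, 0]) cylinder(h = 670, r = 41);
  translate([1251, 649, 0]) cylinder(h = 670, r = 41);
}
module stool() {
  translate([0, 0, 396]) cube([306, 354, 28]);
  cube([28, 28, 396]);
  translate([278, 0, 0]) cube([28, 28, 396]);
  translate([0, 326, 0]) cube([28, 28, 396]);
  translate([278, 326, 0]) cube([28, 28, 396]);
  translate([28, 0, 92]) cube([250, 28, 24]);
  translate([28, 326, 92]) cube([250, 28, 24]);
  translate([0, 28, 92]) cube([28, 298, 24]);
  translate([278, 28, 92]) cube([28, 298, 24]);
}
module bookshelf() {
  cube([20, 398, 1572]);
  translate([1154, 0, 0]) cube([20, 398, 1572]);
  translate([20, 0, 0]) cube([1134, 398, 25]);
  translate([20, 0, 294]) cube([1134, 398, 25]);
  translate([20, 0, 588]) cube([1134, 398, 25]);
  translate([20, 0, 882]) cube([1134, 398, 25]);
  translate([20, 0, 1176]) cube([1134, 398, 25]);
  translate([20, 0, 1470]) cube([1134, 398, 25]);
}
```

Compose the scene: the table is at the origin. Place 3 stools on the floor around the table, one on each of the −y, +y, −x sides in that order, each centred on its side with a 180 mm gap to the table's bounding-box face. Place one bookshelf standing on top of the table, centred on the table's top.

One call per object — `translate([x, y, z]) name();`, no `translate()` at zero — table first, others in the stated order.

table();
translate([510, -534, 0]) stool();
translate([510, 904, 0]) stool();
translate([-486, 185, 0]) stool();
translate([76, 163, 716]) bookshelf();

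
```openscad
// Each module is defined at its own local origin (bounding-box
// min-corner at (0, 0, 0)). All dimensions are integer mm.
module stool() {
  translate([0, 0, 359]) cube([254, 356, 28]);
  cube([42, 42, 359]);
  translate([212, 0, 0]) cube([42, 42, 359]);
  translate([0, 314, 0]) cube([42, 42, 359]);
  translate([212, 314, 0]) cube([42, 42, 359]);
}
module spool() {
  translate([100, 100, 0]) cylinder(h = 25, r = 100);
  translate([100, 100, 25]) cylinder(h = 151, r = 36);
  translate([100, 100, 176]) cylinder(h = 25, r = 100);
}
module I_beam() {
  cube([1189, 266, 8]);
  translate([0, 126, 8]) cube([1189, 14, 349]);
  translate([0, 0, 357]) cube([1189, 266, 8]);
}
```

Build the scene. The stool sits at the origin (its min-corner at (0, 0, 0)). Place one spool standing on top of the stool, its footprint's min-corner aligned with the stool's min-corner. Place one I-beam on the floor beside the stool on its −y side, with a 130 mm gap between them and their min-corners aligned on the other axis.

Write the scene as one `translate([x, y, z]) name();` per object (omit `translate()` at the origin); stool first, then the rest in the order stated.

stool();
translate([0, 0, 387]) spool();
translate([0, -396, 0]) I_beam();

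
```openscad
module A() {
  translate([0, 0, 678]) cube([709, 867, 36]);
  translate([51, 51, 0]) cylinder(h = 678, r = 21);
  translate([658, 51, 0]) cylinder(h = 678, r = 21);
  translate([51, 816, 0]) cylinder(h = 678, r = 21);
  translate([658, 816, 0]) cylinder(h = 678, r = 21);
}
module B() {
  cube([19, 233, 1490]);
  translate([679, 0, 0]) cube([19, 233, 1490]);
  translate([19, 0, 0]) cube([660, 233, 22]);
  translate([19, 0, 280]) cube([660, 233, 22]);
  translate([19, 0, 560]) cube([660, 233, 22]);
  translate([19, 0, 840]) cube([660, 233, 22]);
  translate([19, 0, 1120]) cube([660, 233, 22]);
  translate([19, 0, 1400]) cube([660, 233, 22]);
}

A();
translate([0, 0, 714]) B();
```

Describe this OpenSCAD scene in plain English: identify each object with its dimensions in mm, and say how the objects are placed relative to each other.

A is a rectangular dining table. The top is 709×867×36 mm with its upper surface at z = 714 mm. It stands on four round legs of 42 mm diameter, each leg's bounding box inset 30 mm from the nearest pair of top edges, running from the floor to the underside of the top.

B is a bookshelf 698 mm wide overall, 233 mm deep and 1490 mm tall. The two sides are 19 mm thick vertical panels. 6 horizontal shelves of 22 mm thickness span between the inner faces of the sides; the lowest shelf sits on the floor and shelves are stacked with a clear vertical gap of 258 mm between each pair.

The bookshelf is on top of the table.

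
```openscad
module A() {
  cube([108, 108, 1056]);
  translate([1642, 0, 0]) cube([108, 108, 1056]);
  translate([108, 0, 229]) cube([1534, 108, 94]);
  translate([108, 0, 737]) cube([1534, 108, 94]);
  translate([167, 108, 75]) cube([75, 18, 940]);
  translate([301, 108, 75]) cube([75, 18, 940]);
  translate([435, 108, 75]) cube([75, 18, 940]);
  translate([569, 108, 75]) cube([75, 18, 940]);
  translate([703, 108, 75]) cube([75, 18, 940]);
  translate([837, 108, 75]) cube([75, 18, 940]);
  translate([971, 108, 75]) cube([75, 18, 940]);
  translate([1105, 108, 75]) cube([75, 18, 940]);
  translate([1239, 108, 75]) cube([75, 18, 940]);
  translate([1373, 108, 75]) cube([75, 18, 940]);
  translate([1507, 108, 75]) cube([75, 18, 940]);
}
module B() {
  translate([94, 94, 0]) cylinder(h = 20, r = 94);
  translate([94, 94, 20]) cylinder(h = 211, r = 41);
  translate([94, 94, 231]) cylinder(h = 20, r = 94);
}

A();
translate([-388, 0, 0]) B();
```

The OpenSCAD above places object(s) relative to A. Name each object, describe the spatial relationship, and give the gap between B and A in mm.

The spool's nearest face is 200 mm from the fence section's −x face.

A is a fence section. B is a spool. The spool is on the floor beside the fence section on its −x side. The gap between the spool and the fence section is 200 mm.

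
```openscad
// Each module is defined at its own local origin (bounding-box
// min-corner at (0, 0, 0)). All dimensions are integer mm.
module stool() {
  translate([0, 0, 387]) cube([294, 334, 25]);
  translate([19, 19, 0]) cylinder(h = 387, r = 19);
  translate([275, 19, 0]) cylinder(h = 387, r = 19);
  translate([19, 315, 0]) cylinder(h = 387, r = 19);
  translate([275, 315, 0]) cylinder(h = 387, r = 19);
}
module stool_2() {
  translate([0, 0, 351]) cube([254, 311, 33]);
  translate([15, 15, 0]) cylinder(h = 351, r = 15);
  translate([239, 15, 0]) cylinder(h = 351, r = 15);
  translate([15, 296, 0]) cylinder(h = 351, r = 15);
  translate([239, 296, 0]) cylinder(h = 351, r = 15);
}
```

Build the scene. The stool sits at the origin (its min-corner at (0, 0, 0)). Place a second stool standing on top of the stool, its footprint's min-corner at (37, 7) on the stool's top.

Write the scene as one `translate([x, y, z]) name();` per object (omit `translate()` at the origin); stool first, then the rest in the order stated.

stool();
translate([37, 7, 412]) stool_2();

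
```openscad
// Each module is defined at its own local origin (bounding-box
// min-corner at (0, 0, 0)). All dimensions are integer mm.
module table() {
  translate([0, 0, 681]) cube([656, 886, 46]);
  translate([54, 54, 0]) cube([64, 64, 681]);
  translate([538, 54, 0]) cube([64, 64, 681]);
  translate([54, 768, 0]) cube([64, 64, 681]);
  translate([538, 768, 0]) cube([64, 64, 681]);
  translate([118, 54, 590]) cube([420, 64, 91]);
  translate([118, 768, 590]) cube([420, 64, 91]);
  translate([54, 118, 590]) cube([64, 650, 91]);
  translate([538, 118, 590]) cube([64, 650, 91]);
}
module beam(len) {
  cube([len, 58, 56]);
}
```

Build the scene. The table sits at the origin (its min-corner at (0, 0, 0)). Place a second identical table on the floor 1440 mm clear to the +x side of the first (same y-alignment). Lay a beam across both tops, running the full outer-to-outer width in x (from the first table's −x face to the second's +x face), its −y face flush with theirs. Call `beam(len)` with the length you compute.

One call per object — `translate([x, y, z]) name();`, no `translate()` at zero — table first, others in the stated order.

table();
translate([2096, 0, 0]) table();
translate([0, 0, 727]) beam(2752);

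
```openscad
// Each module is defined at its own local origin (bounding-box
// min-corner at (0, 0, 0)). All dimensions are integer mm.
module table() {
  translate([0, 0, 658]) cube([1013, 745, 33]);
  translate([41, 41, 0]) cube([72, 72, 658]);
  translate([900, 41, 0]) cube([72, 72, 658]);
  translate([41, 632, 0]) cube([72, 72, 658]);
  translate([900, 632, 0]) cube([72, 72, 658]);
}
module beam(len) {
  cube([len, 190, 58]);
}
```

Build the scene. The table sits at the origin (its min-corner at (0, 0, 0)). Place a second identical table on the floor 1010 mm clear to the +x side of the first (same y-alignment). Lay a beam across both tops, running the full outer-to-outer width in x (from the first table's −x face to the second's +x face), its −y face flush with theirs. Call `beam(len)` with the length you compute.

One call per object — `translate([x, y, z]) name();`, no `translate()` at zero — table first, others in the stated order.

table();
translate([2023, 0, 0]) table();
translate([0, 0, 691]) beam(3036);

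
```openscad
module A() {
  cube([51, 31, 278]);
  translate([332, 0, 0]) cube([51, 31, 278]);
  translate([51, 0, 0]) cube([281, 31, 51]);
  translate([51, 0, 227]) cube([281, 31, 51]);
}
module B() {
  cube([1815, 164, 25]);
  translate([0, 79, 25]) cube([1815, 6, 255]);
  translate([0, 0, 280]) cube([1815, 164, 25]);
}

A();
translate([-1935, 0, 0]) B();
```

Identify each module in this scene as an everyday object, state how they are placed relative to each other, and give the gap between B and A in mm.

The I-beam's nearest face is 120 mm from the picture frame's −x face.

A is a picture frame. B is an I-beam. The I-beam is on the floor beside the picture frame on its −x side. The gap between the I-beam and the picture frame is 120 mm.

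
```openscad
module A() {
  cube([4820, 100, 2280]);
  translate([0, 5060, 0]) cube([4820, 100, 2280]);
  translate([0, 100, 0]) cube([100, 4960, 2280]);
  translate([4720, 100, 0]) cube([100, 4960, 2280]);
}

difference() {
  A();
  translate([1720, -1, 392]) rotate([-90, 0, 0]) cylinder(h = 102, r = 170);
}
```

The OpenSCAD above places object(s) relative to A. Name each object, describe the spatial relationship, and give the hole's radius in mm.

The subtracted cylinder has r = 170 mm.

A is a house frame. The house frame has a circular hole through its front wall. The hole's radius is 170 mm.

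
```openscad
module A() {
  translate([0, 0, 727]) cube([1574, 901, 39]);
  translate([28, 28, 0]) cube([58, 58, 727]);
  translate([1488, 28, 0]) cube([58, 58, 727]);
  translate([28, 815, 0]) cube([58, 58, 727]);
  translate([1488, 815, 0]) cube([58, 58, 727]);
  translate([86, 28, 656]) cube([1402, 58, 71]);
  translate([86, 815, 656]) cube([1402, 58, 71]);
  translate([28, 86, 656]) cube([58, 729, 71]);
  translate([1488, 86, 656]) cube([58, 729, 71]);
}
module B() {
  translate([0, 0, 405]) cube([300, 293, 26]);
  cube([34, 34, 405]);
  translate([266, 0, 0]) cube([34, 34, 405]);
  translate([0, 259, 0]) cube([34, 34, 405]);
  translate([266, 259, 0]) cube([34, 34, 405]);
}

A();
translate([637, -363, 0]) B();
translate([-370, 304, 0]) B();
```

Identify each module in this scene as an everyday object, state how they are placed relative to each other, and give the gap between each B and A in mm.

A is a table. B is a stool. Two stools sit around the table at the −y, −x sides. The gap between each stool and the table is 70 mm.

Each stool's nearest face is 70 mm from the table's bounding box.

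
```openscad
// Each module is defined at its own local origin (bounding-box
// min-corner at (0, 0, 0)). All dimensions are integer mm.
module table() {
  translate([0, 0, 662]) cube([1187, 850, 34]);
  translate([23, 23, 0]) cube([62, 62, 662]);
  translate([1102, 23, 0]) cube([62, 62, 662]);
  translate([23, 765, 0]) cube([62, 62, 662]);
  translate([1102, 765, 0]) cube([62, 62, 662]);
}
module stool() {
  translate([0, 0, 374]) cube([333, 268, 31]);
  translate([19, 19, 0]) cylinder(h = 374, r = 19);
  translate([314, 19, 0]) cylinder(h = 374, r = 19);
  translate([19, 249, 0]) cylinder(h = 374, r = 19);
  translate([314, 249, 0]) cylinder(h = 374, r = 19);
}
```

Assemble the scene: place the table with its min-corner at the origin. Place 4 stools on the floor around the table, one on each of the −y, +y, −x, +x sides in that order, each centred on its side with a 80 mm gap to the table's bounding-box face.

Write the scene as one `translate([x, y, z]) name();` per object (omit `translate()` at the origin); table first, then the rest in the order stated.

table();
translate([427, -348, 0]) stool();
translate([427, 930, 0]) stool();
translate([-413, 291, 0]) stool();
translate([1267, 291, 0]) stool();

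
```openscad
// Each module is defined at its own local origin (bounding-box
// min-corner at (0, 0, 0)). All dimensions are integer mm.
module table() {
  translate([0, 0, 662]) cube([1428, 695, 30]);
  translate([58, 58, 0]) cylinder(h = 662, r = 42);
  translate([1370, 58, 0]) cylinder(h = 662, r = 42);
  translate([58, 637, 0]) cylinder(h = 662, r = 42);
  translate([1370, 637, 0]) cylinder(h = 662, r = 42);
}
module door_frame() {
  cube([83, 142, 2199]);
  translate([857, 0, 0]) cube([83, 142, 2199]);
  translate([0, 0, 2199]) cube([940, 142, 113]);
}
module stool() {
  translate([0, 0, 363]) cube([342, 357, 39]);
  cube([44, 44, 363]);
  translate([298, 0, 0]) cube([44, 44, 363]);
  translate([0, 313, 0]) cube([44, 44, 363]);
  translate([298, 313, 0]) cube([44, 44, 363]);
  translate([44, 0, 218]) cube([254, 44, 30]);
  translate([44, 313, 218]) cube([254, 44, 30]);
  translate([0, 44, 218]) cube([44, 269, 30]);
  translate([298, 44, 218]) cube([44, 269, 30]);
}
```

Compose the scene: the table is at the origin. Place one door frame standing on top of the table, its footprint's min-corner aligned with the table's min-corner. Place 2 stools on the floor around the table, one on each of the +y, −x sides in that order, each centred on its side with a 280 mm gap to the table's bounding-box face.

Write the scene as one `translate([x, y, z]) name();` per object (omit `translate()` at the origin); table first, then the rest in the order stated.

table();
translate([0, 0, 692]) door_frame();
translate([543, 975, 0]) stool();
translate([-622, 169, 0]) stool();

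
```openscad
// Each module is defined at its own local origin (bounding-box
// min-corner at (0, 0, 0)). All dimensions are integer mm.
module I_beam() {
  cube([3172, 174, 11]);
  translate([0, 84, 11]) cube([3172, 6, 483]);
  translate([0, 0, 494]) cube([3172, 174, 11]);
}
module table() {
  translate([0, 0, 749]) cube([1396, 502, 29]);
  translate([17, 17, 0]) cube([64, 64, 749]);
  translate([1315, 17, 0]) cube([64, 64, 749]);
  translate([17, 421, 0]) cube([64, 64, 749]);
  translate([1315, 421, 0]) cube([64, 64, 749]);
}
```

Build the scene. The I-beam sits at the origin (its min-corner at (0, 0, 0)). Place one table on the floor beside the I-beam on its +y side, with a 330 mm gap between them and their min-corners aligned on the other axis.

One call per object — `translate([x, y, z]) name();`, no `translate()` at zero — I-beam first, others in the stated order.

I_beam();
translate([0, 504, 0]) table();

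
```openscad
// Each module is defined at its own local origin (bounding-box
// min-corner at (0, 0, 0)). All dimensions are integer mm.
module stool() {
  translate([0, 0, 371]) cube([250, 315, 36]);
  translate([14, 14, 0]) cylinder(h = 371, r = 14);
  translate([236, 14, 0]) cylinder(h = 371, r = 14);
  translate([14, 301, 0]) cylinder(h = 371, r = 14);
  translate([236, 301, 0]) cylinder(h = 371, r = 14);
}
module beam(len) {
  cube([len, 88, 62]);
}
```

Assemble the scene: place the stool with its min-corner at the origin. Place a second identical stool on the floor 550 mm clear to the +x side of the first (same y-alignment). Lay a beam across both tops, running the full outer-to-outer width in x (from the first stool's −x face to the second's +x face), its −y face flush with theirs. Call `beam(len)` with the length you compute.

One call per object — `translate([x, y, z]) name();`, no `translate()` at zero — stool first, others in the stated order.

stool();
translate([800, 0, 0]) stool();
translate([0, 0, 407]) beam(1050);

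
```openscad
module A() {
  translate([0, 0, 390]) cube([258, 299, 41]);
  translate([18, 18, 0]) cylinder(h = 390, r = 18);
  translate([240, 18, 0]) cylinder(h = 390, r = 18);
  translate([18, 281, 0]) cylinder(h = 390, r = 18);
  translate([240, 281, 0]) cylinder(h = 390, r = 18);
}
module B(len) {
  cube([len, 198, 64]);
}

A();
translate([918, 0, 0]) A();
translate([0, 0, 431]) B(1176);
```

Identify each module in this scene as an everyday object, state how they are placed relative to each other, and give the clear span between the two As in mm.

Second stool starts at x = 918; first ends at x = 258; clear span = 918 − 258 = 660 mm.

A is a stool. B is a beam. A beam spans the tops of two stools. The clear span between the two stools is 660 mm.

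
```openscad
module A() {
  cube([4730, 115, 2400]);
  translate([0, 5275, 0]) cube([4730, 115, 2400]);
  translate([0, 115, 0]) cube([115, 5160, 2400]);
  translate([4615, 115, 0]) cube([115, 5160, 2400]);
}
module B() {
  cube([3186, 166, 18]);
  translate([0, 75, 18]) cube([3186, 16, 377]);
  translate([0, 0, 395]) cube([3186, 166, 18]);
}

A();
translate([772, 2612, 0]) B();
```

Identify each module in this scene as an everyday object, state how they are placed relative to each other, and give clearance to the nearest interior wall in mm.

Clearances: x = 657, y = 2497; minimum 657 mm.

A is a house frame. B is an I-beam. The I-beam sits inside the house frame, centred. The clearance to the nearest interior wall is 657 mm.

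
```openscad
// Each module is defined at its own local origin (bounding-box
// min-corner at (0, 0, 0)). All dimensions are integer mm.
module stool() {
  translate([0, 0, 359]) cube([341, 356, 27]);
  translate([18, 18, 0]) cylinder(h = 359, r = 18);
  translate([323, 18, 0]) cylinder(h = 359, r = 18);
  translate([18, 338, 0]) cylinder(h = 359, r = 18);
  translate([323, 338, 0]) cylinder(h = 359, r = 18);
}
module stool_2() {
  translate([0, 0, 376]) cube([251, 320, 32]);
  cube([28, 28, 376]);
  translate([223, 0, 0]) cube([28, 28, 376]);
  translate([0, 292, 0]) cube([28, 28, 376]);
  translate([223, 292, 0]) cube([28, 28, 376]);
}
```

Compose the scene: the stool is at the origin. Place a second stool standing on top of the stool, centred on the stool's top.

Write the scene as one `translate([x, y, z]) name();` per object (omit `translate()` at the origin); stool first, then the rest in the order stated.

stool();
translate([45, 18, 386]) stool_2();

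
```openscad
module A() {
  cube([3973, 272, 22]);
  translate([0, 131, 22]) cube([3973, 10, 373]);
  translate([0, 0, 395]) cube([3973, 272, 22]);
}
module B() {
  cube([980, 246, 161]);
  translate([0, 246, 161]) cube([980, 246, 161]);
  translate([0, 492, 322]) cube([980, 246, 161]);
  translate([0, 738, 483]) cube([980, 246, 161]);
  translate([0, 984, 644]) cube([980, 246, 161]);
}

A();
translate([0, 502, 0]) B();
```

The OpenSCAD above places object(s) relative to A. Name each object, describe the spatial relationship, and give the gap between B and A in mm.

A is an I-beam. B is a staircase. The staircase is on the floor beside the I-beam on its +y side. The gap between the staircase and the I-beam is 230 mm.

The staircase's nearest face is 230 mm from the I-beam's +y face.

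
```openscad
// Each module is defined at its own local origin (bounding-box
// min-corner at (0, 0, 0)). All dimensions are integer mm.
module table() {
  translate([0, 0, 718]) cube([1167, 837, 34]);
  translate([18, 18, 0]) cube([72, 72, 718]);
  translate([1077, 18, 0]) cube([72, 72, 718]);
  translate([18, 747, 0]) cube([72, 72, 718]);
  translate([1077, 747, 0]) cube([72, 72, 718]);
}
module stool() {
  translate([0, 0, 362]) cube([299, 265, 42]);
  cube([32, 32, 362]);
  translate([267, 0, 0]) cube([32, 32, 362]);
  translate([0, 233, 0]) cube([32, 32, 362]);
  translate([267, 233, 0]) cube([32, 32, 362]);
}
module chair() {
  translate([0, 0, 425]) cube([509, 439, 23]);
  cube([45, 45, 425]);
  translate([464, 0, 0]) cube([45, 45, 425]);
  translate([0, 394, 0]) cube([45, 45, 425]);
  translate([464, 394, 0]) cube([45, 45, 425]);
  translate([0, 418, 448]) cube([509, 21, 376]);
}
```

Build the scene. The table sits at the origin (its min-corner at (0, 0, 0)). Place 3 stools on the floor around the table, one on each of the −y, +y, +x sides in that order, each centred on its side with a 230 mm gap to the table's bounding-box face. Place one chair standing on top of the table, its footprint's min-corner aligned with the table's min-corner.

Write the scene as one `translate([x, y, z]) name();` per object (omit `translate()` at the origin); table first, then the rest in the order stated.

table();
translate([434, -495, 0]) stool();
translate([434, 1067, 0]) stool();
translate([1397, 286, 0]) stool();
translate([0, 0, 752]) chair();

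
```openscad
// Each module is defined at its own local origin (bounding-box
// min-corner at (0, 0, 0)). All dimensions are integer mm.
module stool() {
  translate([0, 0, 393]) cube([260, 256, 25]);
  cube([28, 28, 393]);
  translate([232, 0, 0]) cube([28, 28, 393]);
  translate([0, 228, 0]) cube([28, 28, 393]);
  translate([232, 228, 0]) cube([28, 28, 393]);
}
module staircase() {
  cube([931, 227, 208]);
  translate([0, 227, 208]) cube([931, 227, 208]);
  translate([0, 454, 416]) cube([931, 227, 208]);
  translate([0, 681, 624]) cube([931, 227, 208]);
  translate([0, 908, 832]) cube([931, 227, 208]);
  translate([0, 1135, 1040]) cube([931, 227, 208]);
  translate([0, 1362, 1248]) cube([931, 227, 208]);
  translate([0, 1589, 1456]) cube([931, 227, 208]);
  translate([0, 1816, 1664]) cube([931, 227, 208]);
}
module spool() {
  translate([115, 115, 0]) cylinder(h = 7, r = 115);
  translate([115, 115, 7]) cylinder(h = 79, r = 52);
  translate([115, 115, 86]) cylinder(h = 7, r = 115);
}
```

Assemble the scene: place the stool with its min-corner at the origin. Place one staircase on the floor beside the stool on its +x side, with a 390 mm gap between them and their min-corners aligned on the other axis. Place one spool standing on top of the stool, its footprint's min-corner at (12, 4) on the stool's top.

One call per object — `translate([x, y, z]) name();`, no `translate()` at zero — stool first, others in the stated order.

stool();
translate([650, 0, 0]) staircase();
translate([12, 4, 418]) spool();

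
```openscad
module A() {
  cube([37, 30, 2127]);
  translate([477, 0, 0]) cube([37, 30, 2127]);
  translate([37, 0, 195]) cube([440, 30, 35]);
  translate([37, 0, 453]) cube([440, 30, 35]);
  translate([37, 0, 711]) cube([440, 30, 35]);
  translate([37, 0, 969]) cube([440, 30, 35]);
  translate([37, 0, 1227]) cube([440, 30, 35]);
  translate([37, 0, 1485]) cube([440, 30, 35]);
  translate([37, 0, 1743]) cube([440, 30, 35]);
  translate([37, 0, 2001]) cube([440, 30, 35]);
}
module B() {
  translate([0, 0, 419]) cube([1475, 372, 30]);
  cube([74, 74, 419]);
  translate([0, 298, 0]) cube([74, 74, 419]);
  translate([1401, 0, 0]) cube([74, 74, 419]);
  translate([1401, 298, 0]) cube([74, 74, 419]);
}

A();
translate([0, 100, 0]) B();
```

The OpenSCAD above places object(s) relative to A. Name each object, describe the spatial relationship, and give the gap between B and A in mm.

A is a ladder. B is a bench. The bench is on the floor beside the ladder on its +y side. The gap between the bench and the ladder is 70 mm.

The bench's nearest face is 70 mm from the ladder's +y face.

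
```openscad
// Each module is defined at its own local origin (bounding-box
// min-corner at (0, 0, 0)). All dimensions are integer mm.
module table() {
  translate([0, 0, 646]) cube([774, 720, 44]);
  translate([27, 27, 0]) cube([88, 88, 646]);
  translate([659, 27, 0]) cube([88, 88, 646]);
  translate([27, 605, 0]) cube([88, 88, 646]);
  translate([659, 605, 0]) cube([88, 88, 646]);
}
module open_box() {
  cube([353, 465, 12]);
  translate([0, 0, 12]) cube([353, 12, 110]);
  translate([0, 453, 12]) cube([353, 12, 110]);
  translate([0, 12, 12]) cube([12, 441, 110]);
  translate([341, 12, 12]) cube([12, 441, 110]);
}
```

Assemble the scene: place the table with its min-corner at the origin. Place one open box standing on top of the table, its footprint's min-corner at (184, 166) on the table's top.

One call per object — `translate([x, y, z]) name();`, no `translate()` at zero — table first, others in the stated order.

table();
translate([184, 166, 690]) open_box();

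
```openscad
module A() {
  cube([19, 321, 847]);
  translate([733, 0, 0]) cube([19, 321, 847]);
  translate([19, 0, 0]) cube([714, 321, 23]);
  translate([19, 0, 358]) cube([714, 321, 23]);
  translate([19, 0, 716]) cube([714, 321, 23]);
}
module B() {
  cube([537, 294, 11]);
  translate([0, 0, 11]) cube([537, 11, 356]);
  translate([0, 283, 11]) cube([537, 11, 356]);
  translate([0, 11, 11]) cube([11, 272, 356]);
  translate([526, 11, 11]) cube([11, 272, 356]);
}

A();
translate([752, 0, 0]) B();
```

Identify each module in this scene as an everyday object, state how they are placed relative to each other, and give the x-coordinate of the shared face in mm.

The bookshelf's +x face and the open box's −x face are both at x = 752 mm.

A is a bookshelf. B is an open box. The open box is against the bookshelf's +x side, with their −y faces flush. The x-coordinate of the shared face is 752 mm.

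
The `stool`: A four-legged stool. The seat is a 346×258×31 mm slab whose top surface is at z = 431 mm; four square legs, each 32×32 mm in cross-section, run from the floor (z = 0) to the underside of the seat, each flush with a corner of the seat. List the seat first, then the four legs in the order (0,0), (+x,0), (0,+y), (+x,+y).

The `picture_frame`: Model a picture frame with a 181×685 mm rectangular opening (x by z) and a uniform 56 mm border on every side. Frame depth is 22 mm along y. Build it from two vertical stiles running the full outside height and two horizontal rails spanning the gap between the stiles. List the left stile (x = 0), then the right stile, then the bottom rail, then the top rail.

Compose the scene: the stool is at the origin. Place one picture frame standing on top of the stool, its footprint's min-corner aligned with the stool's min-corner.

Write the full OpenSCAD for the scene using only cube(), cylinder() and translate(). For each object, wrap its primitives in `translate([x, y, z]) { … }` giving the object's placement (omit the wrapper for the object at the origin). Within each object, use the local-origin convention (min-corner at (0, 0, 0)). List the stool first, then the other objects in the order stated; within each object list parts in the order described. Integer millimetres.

translate([0, 0, 400]) cube([346, 258, 31]);
cube([32, 32, 400]);
translate([314, 0, 0]) cube([32, 32, 400]);
translate([0, 226, 0]) cube([32, 32, 400]);
translate([314, 226, 0]) cube([32, 32, 400]);
translate([0, 0, 431]) {
  cube([56, 22, 797]);
  translate([237, 0, 0]) cube([56, 22, 797]);
  translate([56, 0, 0]) cube([181, 22, 56]);
  translate([56, 0, 741]) cube([181, 22, 56]);
}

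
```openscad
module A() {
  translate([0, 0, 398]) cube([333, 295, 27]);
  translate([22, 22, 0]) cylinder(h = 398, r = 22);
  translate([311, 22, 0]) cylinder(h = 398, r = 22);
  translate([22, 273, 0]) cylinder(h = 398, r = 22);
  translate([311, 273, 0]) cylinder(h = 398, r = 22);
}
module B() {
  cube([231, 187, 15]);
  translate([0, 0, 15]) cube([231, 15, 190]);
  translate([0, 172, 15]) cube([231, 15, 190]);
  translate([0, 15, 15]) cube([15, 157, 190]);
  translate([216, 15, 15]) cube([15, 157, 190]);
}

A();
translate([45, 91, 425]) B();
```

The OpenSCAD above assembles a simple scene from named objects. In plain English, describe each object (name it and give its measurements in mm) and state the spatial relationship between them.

A is a simple wooden stool: a rectangular seat 333 mm (x) by 295 mm (y), 27 mm thick, top face at z = 425 mm, on four round legs, each 44 mm in diameter. The legs rest on z = 0, each leg's axis is inset half a diameter from the nearest pair of seat edges (so the leg's bounding box is flush with the corner).

B is an open-topped rectangular box: outside dimensions 231×187×205 mm, with a uniform wall and base thickness of 15 mm. The base is a full 231×187 slab on the floor; four walls sit on top of the base. The front and back walls (the −y and +y sides) span the full width; the two side walls fit between them.

The open box is on top of the stool.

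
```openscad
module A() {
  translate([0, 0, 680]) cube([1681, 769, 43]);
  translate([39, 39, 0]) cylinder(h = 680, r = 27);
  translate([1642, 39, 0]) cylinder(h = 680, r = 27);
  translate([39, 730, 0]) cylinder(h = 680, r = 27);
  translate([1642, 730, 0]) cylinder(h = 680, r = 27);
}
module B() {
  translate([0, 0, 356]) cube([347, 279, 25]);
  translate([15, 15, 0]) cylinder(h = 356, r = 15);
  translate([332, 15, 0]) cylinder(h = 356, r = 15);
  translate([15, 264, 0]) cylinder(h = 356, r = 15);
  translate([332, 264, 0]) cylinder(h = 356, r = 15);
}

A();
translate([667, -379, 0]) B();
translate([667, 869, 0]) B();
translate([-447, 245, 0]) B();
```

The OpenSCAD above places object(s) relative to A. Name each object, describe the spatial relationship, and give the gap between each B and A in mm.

Each stool's nearest face is 100 mm from the table's bounding box.

A is a table. B is a stool. Three stools sit around the table at the −y, +y, −x sides. The gap between each stool and the table is 100 mm.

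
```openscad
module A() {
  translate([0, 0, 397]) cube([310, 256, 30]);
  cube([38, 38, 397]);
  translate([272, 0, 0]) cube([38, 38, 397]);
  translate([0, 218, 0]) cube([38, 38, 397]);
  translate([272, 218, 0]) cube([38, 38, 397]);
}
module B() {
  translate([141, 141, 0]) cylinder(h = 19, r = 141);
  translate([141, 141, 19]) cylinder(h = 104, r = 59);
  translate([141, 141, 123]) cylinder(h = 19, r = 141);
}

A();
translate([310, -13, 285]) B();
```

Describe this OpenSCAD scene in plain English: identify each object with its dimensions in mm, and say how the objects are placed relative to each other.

A is a four-legged stool. The seat is 310×256 mm, 30 mm thick, top at z = 427 mm. It stands on four square legs, each 38×38 mm in cross-section, from z = 0 to the seat underside, each flush with a corner of the seat.

B is a spool: two coaxial disc flanges of radius 141 mm and thickness 19 mm, joined by a core cylinder of radius 59 mm and height 104 mm. The lower flange rests on z = 0 and the three cylinders share a vertical axis.

The spool is beside the stool with their tops flush at z = 427.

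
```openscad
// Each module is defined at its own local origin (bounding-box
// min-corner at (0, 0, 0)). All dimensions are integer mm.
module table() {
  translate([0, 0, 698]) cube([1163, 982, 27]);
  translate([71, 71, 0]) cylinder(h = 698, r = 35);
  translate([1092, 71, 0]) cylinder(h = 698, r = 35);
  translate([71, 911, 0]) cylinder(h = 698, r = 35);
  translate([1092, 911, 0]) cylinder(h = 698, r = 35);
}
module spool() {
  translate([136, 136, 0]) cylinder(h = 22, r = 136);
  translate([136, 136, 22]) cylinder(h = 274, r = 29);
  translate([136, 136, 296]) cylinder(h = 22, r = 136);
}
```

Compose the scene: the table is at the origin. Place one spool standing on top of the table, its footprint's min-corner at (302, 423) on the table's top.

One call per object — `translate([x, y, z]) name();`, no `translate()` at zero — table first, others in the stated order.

table();
translate([302, 423, 725]) spool();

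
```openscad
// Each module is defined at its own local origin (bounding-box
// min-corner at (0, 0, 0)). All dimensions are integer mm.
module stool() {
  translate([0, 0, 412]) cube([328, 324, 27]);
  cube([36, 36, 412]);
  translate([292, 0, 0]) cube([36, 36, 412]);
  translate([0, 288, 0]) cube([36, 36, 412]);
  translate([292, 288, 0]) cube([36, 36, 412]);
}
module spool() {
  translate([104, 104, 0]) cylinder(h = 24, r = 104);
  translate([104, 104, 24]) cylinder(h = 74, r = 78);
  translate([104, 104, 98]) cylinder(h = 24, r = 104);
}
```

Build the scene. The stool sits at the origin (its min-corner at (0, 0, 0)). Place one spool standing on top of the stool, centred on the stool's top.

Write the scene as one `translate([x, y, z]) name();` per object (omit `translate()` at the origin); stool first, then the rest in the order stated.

stool();
translate([60, 58, 439]) spool();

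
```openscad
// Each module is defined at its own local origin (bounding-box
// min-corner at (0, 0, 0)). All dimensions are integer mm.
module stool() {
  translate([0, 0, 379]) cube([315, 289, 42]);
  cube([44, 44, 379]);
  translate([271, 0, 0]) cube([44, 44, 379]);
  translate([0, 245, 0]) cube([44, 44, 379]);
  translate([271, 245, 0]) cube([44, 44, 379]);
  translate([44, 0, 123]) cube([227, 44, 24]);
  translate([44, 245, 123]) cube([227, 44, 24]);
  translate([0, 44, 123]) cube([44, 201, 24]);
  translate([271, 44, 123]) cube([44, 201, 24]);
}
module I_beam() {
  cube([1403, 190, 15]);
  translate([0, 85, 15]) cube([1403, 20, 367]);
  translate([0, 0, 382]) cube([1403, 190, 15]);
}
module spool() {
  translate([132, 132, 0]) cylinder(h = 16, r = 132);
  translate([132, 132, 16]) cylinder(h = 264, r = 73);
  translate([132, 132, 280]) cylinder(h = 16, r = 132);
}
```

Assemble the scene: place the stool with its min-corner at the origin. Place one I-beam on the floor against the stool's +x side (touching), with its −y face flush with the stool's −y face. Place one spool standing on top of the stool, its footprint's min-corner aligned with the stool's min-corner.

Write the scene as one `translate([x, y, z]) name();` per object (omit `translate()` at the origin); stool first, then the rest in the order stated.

stool();
translate([315, 0, 0]) I_beam();
translate([0, 0, 421]) spool();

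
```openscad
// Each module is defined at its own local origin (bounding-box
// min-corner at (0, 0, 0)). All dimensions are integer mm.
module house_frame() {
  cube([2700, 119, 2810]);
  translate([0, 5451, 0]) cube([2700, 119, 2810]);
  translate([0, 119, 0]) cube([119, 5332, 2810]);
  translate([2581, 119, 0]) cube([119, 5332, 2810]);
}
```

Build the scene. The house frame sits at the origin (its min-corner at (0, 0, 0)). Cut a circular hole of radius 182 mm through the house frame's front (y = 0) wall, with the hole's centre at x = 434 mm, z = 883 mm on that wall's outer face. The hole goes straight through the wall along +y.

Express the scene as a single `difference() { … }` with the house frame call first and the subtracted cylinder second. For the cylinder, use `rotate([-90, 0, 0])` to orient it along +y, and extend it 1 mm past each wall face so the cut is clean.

difference() {
  house_frame();
  translate([434, -1, 883]) rotate([-90, 0, 0]) cylinder(h = 121, r = 182);
}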